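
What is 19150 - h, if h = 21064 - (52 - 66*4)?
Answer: -2126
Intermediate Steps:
h = 21276 (h = 21064 - (52 - 264) = 21064 - 1*(-212) = 21064 + 212 = 21276)
19150 - h = 19150 - 1*21276 = 19150 - 21276 = -2126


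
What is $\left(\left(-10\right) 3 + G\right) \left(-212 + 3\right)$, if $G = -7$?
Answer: $7733$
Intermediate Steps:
$\left(\left(-10\right) 3 + G\right) \left(-212 + 3\right) = \left(\left(-10\right) 3 - 7\right) \left(-212 + 3\right) = \left(-30 - 7\right) \left(-209\right) = \left(-37\right) \left(-209\right) = 7733$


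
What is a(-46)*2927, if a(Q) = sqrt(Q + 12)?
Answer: 2927*I*sqrt(34) ≈ 17067.0*I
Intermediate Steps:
a(Q) = sqrt(12 + Q)
a(-46)*2927 = sqrt(12 - 46)*2927 = sqrt(-34)*2927 = (I*sqrt(34))*2927 = 2927*I*sqrt(34)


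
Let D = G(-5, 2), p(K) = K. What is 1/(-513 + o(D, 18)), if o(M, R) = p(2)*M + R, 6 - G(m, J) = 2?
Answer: -1/487 ≈ -0.0020534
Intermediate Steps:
G(m, J) = 4 (G(m, J) = 6 - 1*2 = 6 - 2 = 4)
D = 4
o(M, R) = R + 2*M (o(M, R) = 2*M + R = R + 2*M)
1/(-513 + o(D, 18)) = 1/(-513 + (18 + 2*4)) = 1/(-513 + (18 + 8)) = 1/(-513 + 26) = 1/(-487) = -1/487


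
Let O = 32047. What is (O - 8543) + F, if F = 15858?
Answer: 39362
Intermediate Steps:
(O - 8543) + F = (32047 - 8543) + 15858 = 23504 + 15858 = 39362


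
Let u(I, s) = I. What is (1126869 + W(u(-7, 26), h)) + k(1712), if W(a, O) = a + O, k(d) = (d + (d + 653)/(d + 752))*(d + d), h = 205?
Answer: 48945690/7 ≈ 6.9922e+6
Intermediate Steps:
k(d) = 2*d*(d + (653 + d)/(752 + d)) (k(d) = (d + (653 + d)/(752 + d))*(2*d) = 2*d*(d + (653 + d)/(752 + d)))
W(a, O) = O + a
(1126869 + W(u(-7, 26), h)) + k(1712) = (1126869 + (205 - 7)) + 2*1712*(653 + 1712**2 + 753*1712)/(752 + 1712) = (1126869 + 198) + 2*1712*(653 + 2930944 + 1289136)/2464 = 1127067 + 2*1712*(1/2464)*4220733 = 1127067 + 41056221/7 = 48945690/7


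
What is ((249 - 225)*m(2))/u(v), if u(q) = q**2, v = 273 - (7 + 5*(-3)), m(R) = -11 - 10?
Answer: -504/78961 ≈ -0.0063829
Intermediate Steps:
m(R) = -21
v = 281 (v = 273 - (7 - 15) = 273 - 1*(-8) = 273 + 8 = 281)
((249 - 225)*m(2))/u(v) = ((249 - 225)*(-21))/(281**2) = (24*(-21))/78961 = -504*1/78961 = -504/78961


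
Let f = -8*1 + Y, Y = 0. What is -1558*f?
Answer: 12464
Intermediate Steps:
f = -8 (f = -8*1 + 0 = -8 + 0 = -8)
-1558*f = -1558*(-8) = 12464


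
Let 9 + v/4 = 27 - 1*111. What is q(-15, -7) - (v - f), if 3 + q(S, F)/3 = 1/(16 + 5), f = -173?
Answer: 1331/7 ≈ 190.14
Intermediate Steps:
v = -372 (v = -36 + 4*(27 - 1*111) = -36 + 4*(27 - 111) = -36 + 4*(-84) = -36 - 336 = -372)
q(S, F) = -62/7 (q(S, F) = -9 + 3/(16 + 5) = -9 + 3/21 = -9 + 3*(1/21) = -9 + 1/7 = -62/7)
q(-15, -7) - (v - f) = -62/7 - (-372 - 1*(-173)) = -62/7 - (-372 + 173) = -62/7 - 1*(-199) = -62/7 + 199 = 1331/7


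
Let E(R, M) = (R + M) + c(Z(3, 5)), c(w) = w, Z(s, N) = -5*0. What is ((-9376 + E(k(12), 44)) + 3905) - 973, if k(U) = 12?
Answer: -6388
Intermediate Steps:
Z(s, N) = 0
E(R, M) = M + R (E(R, M) = (R + M) + 0 = (M + R) + 0 = M + R)
((-9376 + E(k(12), 44)) + 3905) - 973 = ((-9376 + (44 + 12)) + 3905) - 973 = ((-9376 + 56) + 3905) - 973 = (-9320 + 3905) - 973 = -5415 - 973 = -6388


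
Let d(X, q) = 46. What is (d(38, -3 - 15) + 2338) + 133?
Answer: 2517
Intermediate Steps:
(d(38, -3 - 15) + 2338) + 133 = (46 + 2338) + 133 = 2384 + 133 = 2517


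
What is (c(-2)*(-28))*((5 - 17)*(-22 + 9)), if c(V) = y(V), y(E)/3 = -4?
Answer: 52416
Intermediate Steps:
y(E) = -12 (y(E) = 3*(-4) = -12)
c(V) = -12
(c(-2)*(-28))*((5 - 17)*(-22 + 9)) = (-12*(-28))*((5 - 17)*(-22 + 9)) = 336*(-12*(-13)) = 336*156 = 52416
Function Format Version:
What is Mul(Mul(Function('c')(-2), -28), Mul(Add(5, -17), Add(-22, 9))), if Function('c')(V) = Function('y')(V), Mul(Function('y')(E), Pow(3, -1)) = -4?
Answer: 52416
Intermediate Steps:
Function('y')(E) = -12 (Function('y')(E) = Mul(3, -4) = -12)
Function('c')(V) = -12
Mul(Mul(Function('c')(-2), -28), Mul(Add(5, -17), Add(-22, 9))) = Mul(Mul(-12, -28), Mul(Add(5, -17), Add(-22, 9))) = Mul(336, Mul(-12, -13)) = Mul(336, 156) = 52416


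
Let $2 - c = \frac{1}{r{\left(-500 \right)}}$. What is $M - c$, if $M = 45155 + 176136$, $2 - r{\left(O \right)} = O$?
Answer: $\frac{111087079}{502} \approx 2.2129 \cdot 10^{5}$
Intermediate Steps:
$r{\left(O \right)} = 2 - O$
$M = 221291$
$c = \frac{1003}{502}$ ($c = 2 - \frac{1}{2 - -500} = 2 - \frac{1}{2 + 500} = 2 - \frac{1}{502} = \frac{1003}{502} \approx 1.998$)
$M - c = 221291 - \frac{1003}{502} = \frac{111087079}{502}$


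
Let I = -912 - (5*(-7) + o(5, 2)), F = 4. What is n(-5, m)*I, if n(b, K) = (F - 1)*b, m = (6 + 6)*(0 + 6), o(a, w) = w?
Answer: 13185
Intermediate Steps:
m = 72 (m = 12*6 = 72)
n(b, K) = 3*b (n(b, K) = (4 - 1)*b = 3*b)
I = -879 (I = -912 - (5*(-7) + 2) = -912 - (-35 + 2) = -912 - 1*(-33) = -912 + 33 = -879)
n(-5, m)*I = (3*(-5))*(-879) = -15*(-879) = 13185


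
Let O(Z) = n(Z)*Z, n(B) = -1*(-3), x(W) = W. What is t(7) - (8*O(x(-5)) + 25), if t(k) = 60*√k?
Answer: 95 + 60*√7 ≈ 253.75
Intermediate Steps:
n(B) = 3
O(Z) = 3*Z
t(7) - (8*O(x(-5)) + 25) = 60*√7 - (8*(3*(-5)) + 25) = 60*√7 - (8*(-15) + 25) = 60*√7 - (-120 + 25) = 60*√7 - 1*(-95) = 60*√7 + 95 = 95 + 60*√7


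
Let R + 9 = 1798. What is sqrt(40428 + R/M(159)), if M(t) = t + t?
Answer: sqrt(4088809974)/318 ≈ 201.08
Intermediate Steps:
R = 1789 (R = -9 + 1798 = 1789)
M(t) = 2*t
sqrt(40428 + R/M(159)) = sqrt(40428 + 1789/((2*159))) = sqrt(40428 + 1789/318) = sqrt(12857893/318) = sqrt(4088809974)/318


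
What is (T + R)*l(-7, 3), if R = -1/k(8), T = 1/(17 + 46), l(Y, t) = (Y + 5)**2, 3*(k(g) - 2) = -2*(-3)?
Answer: -59/63 ≈ -0.93651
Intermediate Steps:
k(g) = 4 (k(g) = 2 + (-2*(-3))/3 = 2 + (1/3)*6 = 2 + 2 = 4)
l(Y, t) = (5 + Y)**2
T = 1/63 ≈ 0.015873
R = -1/4 ≈ -0.25000
(T + R)*l(-7, 3) = (1/63 - 1/4)*(5 - 7)**2 = -59/252*(-2)**2 = -59/252*4 = -59/63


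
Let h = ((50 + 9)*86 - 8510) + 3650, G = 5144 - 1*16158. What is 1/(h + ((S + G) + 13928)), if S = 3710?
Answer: 1/6838 ≈ 0.00014624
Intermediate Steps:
G = -11014 (G = 5144 - 16158 = -11014)
h = 214 (h = (59*86 - 8510) + 3650 = (5074 - 8510) + 3650 = -3436 + 3650 = 214)
1/(h + ((S + G) + 13928)) = 1/(214 + ((3710 - 11014) + 13928)) = 1/(214 + (-7304 + 13928)) = 1/(214 + 6624) = 1/6838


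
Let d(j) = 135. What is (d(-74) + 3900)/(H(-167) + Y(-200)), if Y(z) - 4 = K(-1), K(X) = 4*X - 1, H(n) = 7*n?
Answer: -269/78 ≈ -3.4487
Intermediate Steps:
K(X) = -1 + 4*X
Y(z) = -1 (Y(z) = 4 + (-1 + 4*(-1)) = 4 + (-1 - 4) = 4 - 5 = -1)
(d(-74) + 3900)/(H(-167) + Y(-200)) = (135 + 3900)/(7*(-167) - 1) = 4035/(-1169 - 1) = 4035/(-1170) = 4035*(-1/1170) = -269/78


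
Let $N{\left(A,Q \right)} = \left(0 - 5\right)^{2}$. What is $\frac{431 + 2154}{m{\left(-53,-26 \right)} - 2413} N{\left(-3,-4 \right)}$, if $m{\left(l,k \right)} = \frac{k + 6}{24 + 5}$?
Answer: $- \frac{1874125}{69997} \approx -26.774$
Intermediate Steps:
$N{\left(A,Q \right)} = 25$ ($N{\left(A,Q \right)} = \left(-5\right)^{2} = 25$)
$m{\left(l,k \right)} = \frac{6}{29} + \frac{k}{29}$ ($m{\left(l,k \right)} = \frac{6 + k}{29} = \left(6 + k\right) \frac{1}{29} = \frac{6}{29} + \frac{k}{29}$)
$\frac{431 + 2154}{m{\left(-53,-26 \right)} - 2413} N{\left(-3,-4 \right)} = \frac{431 + 2154}{\left(\frac{6}{29} + \frac{1}{29} \left(-26\right)\right) - 2413} \cdot 25 = \frac{2585}{\left(\frac{6}{29} - \frac{26}{29}\right) - 2413} \cdot 25 = \frac{2585}{- \frac{20}{29} - 2413} \cdot 25 = \frac{2585}{- \frac{69997}{29}} \cdot 25 = 2585 \left(- \frac{29}{69997}\right) 25 = \left(- \frac{74965}{69997}\right) 25 = - \frac{1874125}{69997}$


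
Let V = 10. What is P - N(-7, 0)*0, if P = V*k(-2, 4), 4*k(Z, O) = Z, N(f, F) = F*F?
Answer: -5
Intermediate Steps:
N(f, F) = F**2
k(Z, O) = Z/4
P = -5 (P = 10*((1/4)*(-2)) = 10*(-1/2) = -5)
P - N(-7, 0)*0 = -5 - 0**2*0 = -5 - 0*0 = -5 - 1*0 = -5 + 0 = -5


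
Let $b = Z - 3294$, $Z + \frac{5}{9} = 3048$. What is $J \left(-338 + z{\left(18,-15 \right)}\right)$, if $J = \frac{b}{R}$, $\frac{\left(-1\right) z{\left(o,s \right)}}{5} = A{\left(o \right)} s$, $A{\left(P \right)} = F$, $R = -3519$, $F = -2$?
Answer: $- \frac{1082872}{31671} \approx -34.191$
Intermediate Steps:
$Z = \frac{27427}{9}$ ($Z = - \frac{5}{9} + 3048 = \frac{27427}{9} \approx 3047.4$)
$A{\left(P \right)} = -2$
$b = - \frac{2219}{9}$ ($b = \frac{27427}{9} - 3294 = - \frac{2219}{9} \approx -246.56$)
$z{\left(o,s \right)} = 10 s$ ($z{\left(o,s \right)} = - 5 \left(- 2 s\right) = 10 s$)
$J = \frac{2219}{31671}$ ($J = - \frac{2219}{9 \left(-3519\right)} = \left(- \frac{2219}{9}\right) \left(- \frac{1}{3519}\right) = \frac{2219}{31671} \approx 0.070064$)
$J \left(-338 + z{\left(18,-15 \right)}\right) = \frac{2219 \left(-338 + 10 \left(-15\right)\right)}{31671} = \frac{2219 \left(-338 - 150\right)}{31671} = \frac{2219}{31671} \left(-488\right) = - \frac{1082872}{31671}$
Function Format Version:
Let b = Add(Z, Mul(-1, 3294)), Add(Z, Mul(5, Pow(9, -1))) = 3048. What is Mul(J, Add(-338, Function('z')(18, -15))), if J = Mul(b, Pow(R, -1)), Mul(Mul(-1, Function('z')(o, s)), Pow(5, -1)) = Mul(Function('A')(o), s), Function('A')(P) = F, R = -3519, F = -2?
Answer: Rational(-1082872, 31671) ≈ -34.191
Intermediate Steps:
Z = Rational(27427, 9) (Z = Add(Rational(-5, 9), 3048) = Rational(27427, 9) ≈ 3047.4)
Function('A')(P) = -2
b = Rational(-2219, 9) (b = Add(Rational(27427, 9), Mul(-1, 3294)) = Add(Rational(27427, 9), -3294) = Rational(-2219, 9) ≈ -246.56)
Function('z')(o, s) = Mul(10, s) (Function('z')(o, s) = Mul(-5, Mul(-2, s)) = Mul(10, s))
J = Rational(2219, 31671) (J = Mul(Rational(-2219, 9), Pow(-3519, -1)) = Mul(Rational(-2219, 9), Rational(-1, 3519)) = Rational(2219, 31671) ≈ 0.070064)
Mul(J, Add(-338, Function('z')(18, -15))) = Mul(Rational(2219, 31671), Add(-338, Mul(10, -15))) = Mul(Rational(2219, 31671), Add(-338, -150)) = Mul(Rational(2219, 31671), -488) = Rational(-1082872, 31671)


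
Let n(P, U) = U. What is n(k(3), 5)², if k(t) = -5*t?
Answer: 25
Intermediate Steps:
n(k(3), 5)² = 5² = 25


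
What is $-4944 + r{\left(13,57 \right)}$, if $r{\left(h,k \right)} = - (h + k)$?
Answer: $-5014$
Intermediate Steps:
$r{\left(h,k \right)} = - h - k$
$-4944 + r{\left(13,57 \right)} = -4944 - 70 = -5014$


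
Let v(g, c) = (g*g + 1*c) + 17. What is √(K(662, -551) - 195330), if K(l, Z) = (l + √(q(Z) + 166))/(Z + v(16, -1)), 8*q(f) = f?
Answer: √(-6757718768 - 31*√1554)/186 ≈ 441.96*I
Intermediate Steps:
q(f) = f/8
v(g, c) = 17 + c + g² (v(g, c) = (g² + c) + 17 = (c + g²) + 17 = 17 + c + g²)
K(l, Z) = (l + √(166 + Z/8))/(272 + Z) (K(l, Z) = (l + √(Z/8 + 166))/(Z + (17 - 1 + 16²)) = (l + √(166 + Z/8))/(Z + (17 - 1 + 256)) = (l + √(166 + Z/8))/(Z + 272) = (l + √(166 + Z/8))/(272 + Z))
√(K(662, -551) - 195330) = √((662 + √(2656 + 2*(-551))/4)/(272 - 551) - 195330) = √((662 + √(2656 - 1102)/4)/(-279) - 195330) = √(-(662 + √1554/4)/279 - 195330) = √((-662/279 - √1554/1116) - 195330) = √(-54497732/279 - √1554/1116)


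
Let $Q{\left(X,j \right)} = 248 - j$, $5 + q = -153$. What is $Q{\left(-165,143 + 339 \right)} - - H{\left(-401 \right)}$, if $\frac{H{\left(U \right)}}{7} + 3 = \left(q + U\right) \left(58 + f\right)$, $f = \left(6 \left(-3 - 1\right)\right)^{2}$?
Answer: $-2481097$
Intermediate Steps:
$q = -158$ ($q = -5 - 153 = -158$)
$f = 576$ ($f = \left(6 \left(-4\right)\right)^{2} = \left(-24\right)^{2} = 576$)
$H{\left(U \right)} = -701225 + 4438 U$ ($H{\left(U \right)} = -21 + 7 \left(-158 + U\right) \left(58 + 576\right) = -21 + 7 \left(-158 + U\right) 634 = -21 + 7 \left(-100172 + 634 U\right) = -21 + \left(-701204 + 4438 U\right) = -701225 + 4438 U$)
$Q{\left(-165,143 + 339 \right)} - - H{\left(-401 \right)} = \left(248 - \left(143 + 339\right)\right) - - (-701225 + 4438 \left(-401\right)) = \left(248 - 482\right) - - (-701225 - 1779638) = \left(248 - 482\right) - \left(-1\right) \left(-2480863\right) = -234 - 2480863 = -2481097$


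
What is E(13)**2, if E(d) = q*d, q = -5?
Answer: 4225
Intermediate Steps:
E(d) = -5*d
E(13)**2 = (-5*13)**2 = (-65)**2 = 4225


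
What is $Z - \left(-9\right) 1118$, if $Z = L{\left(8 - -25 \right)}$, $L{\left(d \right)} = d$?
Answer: $10095$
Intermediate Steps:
$Z = 33$ ($Z = 8 - -25 = 8 + 25 = 33$)
$Z - \left(-9\right) 1118 = 33 - \left(-9\right) 1118 = 33 - -10062 = 33 + 10062 = 10095$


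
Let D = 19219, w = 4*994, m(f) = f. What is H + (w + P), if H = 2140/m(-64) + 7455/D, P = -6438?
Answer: -767237733/307504 ≈ -2495.1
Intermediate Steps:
w = 3976
H = -10162885/307504 (H = 2140/(-64) + 7455/19219 = 2140*(-1/64) + 7455*(1/19219) = -535/16 + 7455/19219 = -10162885/307504 ≈ -33.050)
H + (w + P) = -10162885/307504 + (3976 - 6438) = -10162885/307504 - 2462 = -767237733/307504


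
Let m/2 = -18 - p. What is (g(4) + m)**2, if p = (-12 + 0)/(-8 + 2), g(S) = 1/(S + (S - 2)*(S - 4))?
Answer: 25281/16 ≈ 1580.1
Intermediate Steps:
g(S) = 1/(S + (-4 + S)*(-2 + S)) (g(S) = 1/(S + (-2 + S)*(-4 + S)) = 1/(S + (-4 + S)*(-2 + S)))
p = 2 (p = -12/(-6) = -12*(-1/6) = 2)
m = -40 (m = 2*(-18 - 1*2) = 2*(-18 - 2) = 2*(-20) = -40)
(g(4) + m)**2 = (1/(8 + 4**2 - 5*4) - 40)**2 = (1/(8 + 16 - 20) - 40)**2 = (1/4 - 40)**2 = (-159/4)**2 = 25281/16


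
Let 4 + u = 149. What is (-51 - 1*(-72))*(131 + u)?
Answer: 5796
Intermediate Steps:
u = 145 (u = -4 + 149 = 145)
(-51 - 1*(-72))*(131 + u) = (-51 - 1*(-72))*(131 + 145) = (-51 + 72)*276 = 21*276 = 5796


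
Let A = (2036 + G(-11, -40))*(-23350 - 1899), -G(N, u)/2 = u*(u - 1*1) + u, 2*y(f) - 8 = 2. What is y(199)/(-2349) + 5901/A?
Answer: -6337511/3287463084 ≈ -0.0019278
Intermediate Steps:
y(f) = 5 (y(f) = 4 + (1/2)*2 = 4 + 1 = 5)
G(N, u) = -2*u - 2*u*(-1 + u) (G(N, u) = -2*(u*(u - 1*1) + u) = -2*(u*(u - 1) + u) = -2*(u*(-1 + u) + u) = -2*(u + u*(-1 + u)) = -2*u - 2*u*(-1 + u))
A = 29389836 (A = (2036 - 2*(-40)**2)*(-23350 - 1899) = (2036 - 2*1600)*(-25249) = (2036 - 3200)*(-25249) = -1164*(-25249) = 29389836)
y(199)/(-2349) + 5901/A = 5/(-2349) + 5901/29389836 = 5*(-1/2349) + 5901*(1/29389836) = -5/2349 + 281/1399516 = -6337511/3287463084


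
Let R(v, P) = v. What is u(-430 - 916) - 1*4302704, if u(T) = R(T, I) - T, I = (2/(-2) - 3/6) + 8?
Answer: -4302704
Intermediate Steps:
I = 13/2 (I = (2*(-1/2) - 3*1/6) + 8 = (-1 - 1/2) + 8 = -3/2 + 8 = 13/2 ≈ 6.5000)
u(T) = 0 (u(T) = T - T = 0)
u(-430 - 916) - 1*4302704 = 0 - 1*4302704 = 0 - 4302704 = -4302704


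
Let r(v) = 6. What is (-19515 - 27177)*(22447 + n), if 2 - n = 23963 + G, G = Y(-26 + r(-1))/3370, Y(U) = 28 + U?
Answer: 119115681048/1685 ≈ 7.0692e+7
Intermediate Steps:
G = 4/1685 (G = (28 + (-26 + 6))/3370 = (28 - 20)*(1/3370) = 8*(1/3370) = 4/1685 ≈ 0.0023739)
n = -40374289/1685 (n = 2 - (23963 + 4/1685) = 2 - 1*40377659/1685 = 2 - 40377659/1685 = -40374289/1685 ≈ -23961.)
(-19515 - 27177)*(22447 + n) = (-19515 - 27177)*(22447 - 40374289/1685) = -46692*(-2551094/1685) = 119115681048/1685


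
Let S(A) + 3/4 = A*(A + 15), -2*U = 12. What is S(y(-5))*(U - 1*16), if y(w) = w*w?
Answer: -43967/2 ≈ -21984.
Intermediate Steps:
y(w) = w²
U = -6 (U = -½*12 = -6)
S(A) = -¾ + A*(15 + A) (S(A) = -¾ + A*(A + 15) = -¾ + A*(15 + A))
S(y(-5))*(U - 1*16) = (-¾ + ((-5)²)² + 15*(-5)²)*(-6 - 1*16) = (-¾ + 25² + 15*25)*(-6 - 16) = (-¾ + 625 + 375)*(-22) = (3997/4)*(-22) = -43967/2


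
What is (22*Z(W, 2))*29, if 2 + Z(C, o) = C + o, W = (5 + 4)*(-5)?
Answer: -28710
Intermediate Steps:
W = -45 (W = 9*(-5) = -45)
Z(C, o) = -2 + C + o (Z(C, o) = -2 + (C + o) = -2 + C + o)
(22*Z(W, 2))*29 = (22*(-2 - 45 + 2))*29 = (22*(-45))*29 = -990*29 = -28710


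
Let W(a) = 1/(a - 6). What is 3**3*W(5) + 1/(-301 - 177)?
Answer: -12907/478 ≈ -27.002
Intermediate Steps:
W(a) = 1/(-6 + a)
3**3*W(5) + 1/(-301 - 177) = 3**3/(-6 + 5) + 1/(-301 - 177) = 27/(-1) + 1/(-478) = 27*(-1) - 1/478 = -27 - 1/478 = -12907/478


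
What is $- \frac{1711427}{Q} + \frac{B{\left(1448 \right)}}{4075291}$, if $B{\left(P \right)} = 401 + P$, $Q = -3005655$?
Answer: $\frac{6980120506352}{12248918770605} \approx 0.56986$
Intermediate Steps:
$- \frac{1711427}{Q} + \frac{B{\left(1448 \right)}}{4075291} = - \frac{1711427}{-3005655} + \frac{401 + 1448}{4075291} = \left(-1711427\right) \left(- \frac{1}{3005655}\right) + 1849 \cdot \frac{1}{4075291} = \frac{1711427}{3005655} + \frac{1849}{4075291} = \frac{6980120506352}{12248918770605}$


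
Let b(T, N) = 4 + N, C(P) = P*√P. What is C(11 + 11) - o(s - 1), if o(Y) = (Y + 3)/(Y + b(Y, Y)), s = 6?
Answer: -4/7 + 22*√22 ≈ 102.62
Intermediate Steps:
C(P) = P^(3/2)
o(Y) = (3 + Y)/(4 + 2*Y) (o(Y) = (Y + 3)/(Y + (4 + Y)) = (3 + Y)/(4 + 2*Y))
C(11 + 11) - o(s - 1) = (11 + 11)^(3/2) - (3 + (6 - 1))/(2*(2 + (6 - 1))) = 22^(3/2) - (3 + 5)/(2*(2 + 5)) = 22*√22 - 8/(2*7) = 22*√22 - 1*4/7 = 22*√22 - 4/7 = -4/7 + 22*√22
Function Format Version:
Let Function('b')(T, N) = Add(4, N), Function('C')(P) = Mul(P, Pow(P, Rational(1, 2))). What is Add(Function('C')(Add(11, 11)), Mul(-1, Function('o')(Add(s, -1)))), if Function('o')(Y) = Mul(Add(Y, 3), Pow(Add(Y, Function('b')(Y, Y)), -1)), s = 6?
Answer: Add(Rational(-4, 7), Mul(22, Pow(22, Rational(1, 2)))) ≈ 102.62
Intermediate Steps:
Function('C')(P) = Pow(P, Rational(3, 2))
Function('o')(Y) = Mul(Pow(Add(4, Mul(2, Y)), -1), Add(3, Y)) (Function('o')(Y) = Mul(Add(Y, 3), Pow(Add(Y, Add(4, Y)), -1)) = Mul(Add(3, Y), Pow(Add(4, Mul(2, Y)), -1)) = Mul(Pow(Add(4, Mul(2, Y)), -1), Add(3, Y)))
Add(Function('C')(Add(11, 11)), Mul(-1, Function('o')(Add(s, -1)))) = Add(Pow(Add(11, 11), Rational(3, 2)), Mul(-1, Mul(Rational(1, 2), Pow(Add(2, Add(6, -1)), -1), Add(3, Add(6, -1))))) = Add(Pow(22, Rational(3, 2)), Mul(-1, Mul(Rational(1, 2), Pow(Add(2, 5), -1), Add(3, 5)))) = Add(Mul(22, Pow(22, Rational(1, 2))), Mul(-1, Mul(Rational(1, 2), Pow(7, -1), 8))) = Add(Mul(22, Pow(22, Rational(1, 2))), Mul(-1, Mul(Rational(1, 2), Rational(1, 7), 8))) = Add(Mul(22, Pow(22, Rational(1, 2))), Mul(-1, Rational(4, 7))) = Add(Mul(22, Pow(22, Rational(1, 2))), Rational(-4, 7)) = Add(Rational(-4, 7), Mul(22, Pow(22, Rational(1, 2))))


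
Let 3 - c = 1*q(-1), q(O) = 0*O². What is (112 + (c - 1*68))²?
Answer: 2209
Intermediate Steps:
q(O) = 0
c = 3 (c = 3 - 0 = 3 - 1*0 = 3 + 0 = 3)
(112 + (c - 1*68))² = (112 + (3 - 1*68))² = (112 + (3 - 68))² = (112 - 65)² = 47² = 2209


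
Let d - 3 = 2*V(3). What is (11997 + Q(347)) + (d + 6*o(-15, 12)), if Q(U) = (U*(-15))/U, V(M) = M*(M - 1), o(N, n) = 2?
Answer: 12009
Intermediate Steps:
V(M) = M*(-1 + M)
d = 15 (d = 3 + 2*(3*(-1 + 3)) = 3 + 2*(3*2) = 3 + 2*6 = 3 + 12 = 15)
Q(U) = -15 (Q(U) = (-15*U)/U = -15)
(11997 + Q(347)) + (d + 6*o(-15, 12)) = (11997 - 15) + (15 + 6*2) = 11982 + (15 + 12) = 11982 + 27 = 12009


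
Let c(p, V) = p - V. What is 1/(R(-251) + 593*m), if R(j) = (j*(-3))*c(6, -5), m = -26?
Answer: -1/7135 ≈ -0.00014015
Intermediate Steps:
R(j) = -33*j (R(j) = (j*(-3))*(6 - 1*(-5)) = (-3*j)*(6 + 5) = -3*j*11 = -33*j)
1/(R(-251) + 593*m) = 1/(-33*(-251) + 593*(-26)) = 1/(8283 - 15418) = 1/(-7135) = -1/7135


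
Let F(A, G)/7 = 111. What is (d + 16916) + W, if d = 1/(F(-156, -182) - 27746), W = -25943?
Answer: -243449164/26969 ≈ -9027.0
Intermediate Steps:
F(A, G) = 777 (F(A, G) = 7*111 = 777)
d = -1/26969 (d = 1/(777 - 27746) = 1/(-26969) = -1/26969 ≈ -3.7080e-5)
(d + 16916) + W = (-1/26969 + 16916) - 25943 = 456207603/26969 - 25943 = -243449164/26969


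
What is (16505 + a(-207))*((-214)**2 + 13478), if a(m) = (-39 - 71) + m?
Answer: 959527512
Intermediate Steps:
a(m) = -110 + m
(16505 + a(-207))*((-214)**2 + 13478) = (16505 + (-110 - 207))*((-214)**2 + 13478) = (16505 - 317)*(45796 + 13478) = 16188*59274 = 959527512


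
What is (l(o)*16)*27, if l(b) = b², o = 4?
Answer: 6912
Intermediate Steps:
(l(o)*16)*27 = (4²*16)*27 = (16*16)*27 = 256*27 = 6912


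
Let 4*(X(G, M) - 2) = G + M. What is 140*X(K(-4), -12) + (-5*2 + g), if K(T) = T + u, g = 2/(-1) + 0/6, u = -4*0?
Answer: -292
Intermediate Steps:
u = 0
g = -2 (g = 2*(-1) + 0*(1/6) = -2 + 0 = -2)
K(T) = T (K(T) = T + 0 = T)
X(G, M) = 2 + G/4 + M/4 (X(G, M) = 2 + (G + M)/4 = 2 + (G/4 + M/4) = 2 + G/4 + M/4)
140*X(K(-4), -12) + (-5*2 + g) = 140*(2 + (1/4)*(-4) + (1/4)*(-12)) + (-5*2 - 2) = 140*(2 - 1 - 3) + (-10 - 2) = 140*(-2) - 12 = -280 - 12 = -292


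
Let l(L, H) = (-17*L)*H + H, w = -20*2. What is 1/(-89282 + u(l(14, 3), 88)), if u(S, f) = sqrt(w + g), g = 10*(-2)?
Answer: -44641/3985637792 - I*sqrt(15)/3985637792 ≈ -1.12e-5 - 9.7173e-10*I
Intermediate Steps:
w = -40
l(L, H) = H - 17*H*L (l(L, H) = -17*H*L + H = H - 17*H*L)
g = -20
u(S, f) = 2*I*sqrt(15) (u(S, f) = sqrt(-40 - 20) = sqrt(-60) = 2*I*sqrt(15))
1/(-89282 + u(l(14, 3), 88)) = 1/(-89282 + 2*I*sqrt(15))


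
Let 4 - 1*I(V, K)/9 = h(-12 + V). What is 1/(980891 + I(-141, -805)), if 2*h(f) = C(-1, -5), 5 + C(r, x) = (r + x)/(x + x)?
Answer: 5/4904734 ≈ 1.0194e-6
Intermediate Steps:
C(r, x) = -5 + (r + x)/(2*x) (C(r, x) = -5 + (r + x)/(x + x) = -5 + (r + x)/((2*x)) = -5 + (r + x)*(1/(2*x)) = -5 + (r + x)/(2*x))
h(f) = -11/5 (h(f) = ((½)*(-1 - 9*(-5))/(-5))/2 = ((½)*(-⅕)*(-1 + 45))/2 = ((½)*(-⅕)*44)/2 = (½)*(-22/5) = -11/5)
I(V, K) = 279/5 (I(V, K) = 36 - 9*(-11/5) = 36 + 99/5 = 279/5)
1/(980891 + I(-141, -805)) = 1/(980891 + 279/5) = 1/(4904734/5) = 5/4904734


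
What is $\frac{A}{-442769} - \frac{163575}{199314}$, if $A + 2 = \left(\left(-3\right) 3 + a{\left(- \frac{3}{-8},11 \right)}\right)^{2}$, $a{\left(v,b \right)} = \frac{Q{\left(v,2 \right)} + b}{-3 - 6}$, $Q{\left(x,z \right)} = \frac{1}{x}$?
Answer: $- \frac{1956084997361}{2382751632582} \approx -0.82094$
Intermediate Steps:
$a{\left(v,b \right)} = - \frac{b}{9} - \frac{1}{9 v}$ ($a{\left(v,b \right)} = \frac{\frac{1}{v} + b}{-3 - 6} = \frac{b + \frac{1}{v}}{-9} = \left(b + \frac{1}{v}\right) \left(- \frac{1}{9}\right) = - \frac{b}{9} - \frac{1}{9 v}$)
$A = \frac{79198}{729}$ ($A = -2 + \left(\left(-3\right) 3 + \frac{-1 - 11 \left(- \frac{3}{-8}\right)}{9 \left(- \frac{3}{-8}\right)}\right)^{2} = -2 + \left(-9 + \frac{-1 - 11 \left(\left(-3\right) \left(- \frac{1}{8}\right)\right)}{9 \left(\left(-3\right) \left(- \frac{1}{8}\right)\right)}\right)^{2} = -2 + \left(-9 + \frac{-1 - 11 \cdot \frac{3}{8}}{9 \cdot \frac{3}{8}}\right)^{2} = -2 + \left(-9 + \frac{1}{9} \cdot \frac{8}{3} \left(-1 - \frac{33}{8}\right)\right)^{2} = -2 + \left(-9 + \frac{1}{9} \cdot \frac{8}{3} \left(- \frac{41}{8}\right)\right)^{2} = -2 + \left(-9 - \frac{41}{27}\right)^{2} = -2 + \left(- \frac{284}{27}\right)^{2} = -2 + \frac{80656}{729} = \frac{79198}{729} \approx 108.64$)
$\frac{A}{-442769} - \frac{163575}{199314} = \frac{79198}{729 \left(-442769\right)} - \frac{163575}{199314} = \frac{79198}{729} \left(- \frac{1}{442769}\right) - \frac{18175}{22146} = - \frac{79198}{322778601} - \frac{18175}{22146} = - \frac{1956084997361}{2382751632582}$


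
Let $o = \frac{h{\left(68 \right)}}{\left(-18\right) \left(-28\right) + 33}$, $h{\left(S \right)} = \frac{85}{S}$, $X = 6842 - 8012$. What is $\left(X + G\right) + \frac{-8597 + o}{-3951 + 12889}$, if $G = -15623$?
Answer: $- \frac{322424317783}{19198824} \approx -16794.0$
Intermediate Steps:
$X = -1170$ ($X = 6842 - 8012 = -1170$)
$o = \frac{5}{2148}$ ($o = \frac{85 \cdot \frac{1}{68}}{\left(-18\right) \left(-28\right) + 33} = \frac{85 \cdot \frac{1}{68}}{504 + 33} = \frac{5}{4 \cdot 537} = \frac{5}{4} \cdot \frac{1}{537} = \frac{5}{2148} \approx 0.0023277$)
$\left(X + G\right) + \frac{-8597 + o}{-3951 + 12889} = \left(-1170 - 15623\right) + \frac{-8597 + \frac{5}{2148}}{-3951 + 12889} = -16793 - \frac{18466351}{2148 \cdot 8938} = -16793 - \frac{18466351}{19198824} = - \frac{322424317783}{19198824}$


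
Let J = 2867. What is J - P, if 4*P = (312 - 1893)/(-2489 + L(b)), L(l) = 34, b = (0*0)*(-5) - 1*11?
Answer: 28152359/9820 ≈ 2866.8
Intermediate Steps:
b = -11 (b = 0*(-5) - 11 = 0 - 11 = -11)
P = 1581/9820 (P = ((312 - 1893)/(-2489 + 34))/4 = (-1581/(-2455))/4 = (-1581*(-1/2455))/4 = (1/4)*(1581/2455) = 1581/9820 ≈ 0.16100)
J - P = 2867 - 1*1581/9820 = 2867 - 1581/9820 = 28152359/9820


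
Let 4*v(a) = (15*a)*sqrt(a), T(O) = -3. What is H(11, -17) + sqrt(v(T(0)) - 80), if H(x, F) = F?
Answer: -17 + sqrt(-320 - 45*I*sqrt(3))/2 ≈ -15.919 - 9.0094*I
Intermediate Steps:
v(a) = 15*a**(3/2)/4 (v(a) = ((15*a)*sqrt(a))/4 = (15*a**(3/2))/4 = 15*a**(3/2)/4)
H(11, -17) + sqrt(v(T(0)) - 80) = -17 + sqrt(15*(-3)**(3/2)/4 - 80) = -17 + sqrt(15*(-3*I*sqrt(3))/4 - 80) = -17 + sqrt(-45*I*sqrt(3)/4 - 80) = -17 + sqrt(-80 - 45*I*sqrt(3)/4)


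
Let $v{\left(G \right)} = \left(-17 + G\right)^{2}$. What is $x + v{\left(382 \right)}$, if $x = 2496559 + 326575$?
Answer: $2956359$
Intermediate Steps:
$x = 2823134$
$x + v{\left(382 \right)} = 2823134 + \left(-17 + 382\right)^{2} = 2823134 + 365^{2} = 2823134 + 133225 = 2956359$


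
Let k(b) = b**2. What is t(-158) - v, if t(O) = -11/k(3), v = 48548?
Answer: -436943/9 ≈ -48549.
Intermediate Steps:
t(O) = -11/9 (t(O) = -11/(3**2) = -11/9)
t(-158) - v = -11/9 - 1*48548 = -11/9 - 48548 = -436943/9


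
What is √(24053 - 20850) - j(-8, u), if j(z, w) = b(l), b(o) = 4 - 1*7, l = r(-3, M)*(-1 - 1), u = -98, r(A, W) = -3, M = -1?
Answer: 3 + √3203 ≈ 59.595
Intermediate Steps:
l = 6 (l = -3*(-1 - 1) = -3*(-2) = 6)
b(o) = -3 (b(o) = 4 - 7 = -3)
j(z, w) = -3
√(24053 - 20850) - j(-8, u) = √(24053 - 20850) - 1*(-3) = √3203 + 3 = 3 + √3203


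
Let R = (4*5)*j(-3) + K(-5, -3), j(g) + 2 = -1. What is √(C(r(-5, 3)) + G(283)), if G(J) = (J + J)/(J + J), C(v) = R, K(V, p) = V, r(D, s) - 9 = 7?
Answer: 8*I ≈ 8.0*I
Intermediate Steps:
r(D, s) = 16 (r(D, s) = 9 + 7 = 16)
j(g) = -3 (j(g) = -2 - 1 = -3)
R = -65 (R = (4*5)*(-3) - 5 = 20*(-3) - 5 = -60 - 5 = -65)
C(v) = -65
G(J) = 1 (G(J) = (2*J)/((2*J)) = (2*J)*(1/(2*J)) = 1)
√(C(r(-5, 3)) + G(283)) = √(-65 + 1) = √(-64) = 8*I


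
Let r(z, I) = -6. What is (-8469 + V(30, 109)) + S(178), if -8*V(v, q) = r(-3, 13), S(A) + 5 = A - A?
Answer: -33893/4 ≈ -8473.3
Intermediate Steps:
S(A) = -5 (S(A) = -5 + (A - A) = -5 + 0 = -5)
V(v, q) = ¾ (V(v, q) = -⅛*(-6) = ¾)
(-8469 + V(30, 109)) + S(178) = (-8469 + ¾) - 5 = -33873/4 - 5 = -33893/4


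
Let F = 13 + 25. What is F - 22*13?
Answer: -248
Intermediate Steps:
F = 38
F - 22*13 = 38 - 22*13 = 38 - 286 = -248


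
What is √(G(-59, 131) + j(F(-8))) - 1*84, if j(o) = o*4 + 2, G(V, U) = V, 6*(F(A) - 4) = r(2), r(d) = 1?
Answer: -84 + 11*I*√3/3 ≈ -84.0 + 6.3509*I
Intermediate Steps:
F(A) = 25/6 (F(A) = 4 + (⅙)*1 = 4 + ⅙ = 25/6)
j(o) = 2 + 4*o (j(o) = 4*o + 2 = 2 + 4*o)
√(G(-59, 131) + j(F(-8))) - 1*84 = √(-59 + (2 + 4*(25/6))) - 1*84 = √(-59 + (2 + 50/3)) - 84 = √(-59 + 56/3) - 84 = √(-121/3) - 84 = 11*I*√3/3 - 84 = -84 + 11*I*√3/3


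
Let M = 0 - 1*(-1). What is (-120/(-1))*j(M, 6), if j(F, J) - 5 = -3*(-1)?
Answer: 960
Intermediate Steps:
M = 1 (M = 0 + 1 = 1)
j(F, J) = 8 (j(F, J) = 5 - 3*(-1) = 5 + 3 = 8)
(-120/(-1))*j(M, 6) = -120/(-1)*8 = -120*(-1)*8 = -10*(-12)*8 = 120*8 = 960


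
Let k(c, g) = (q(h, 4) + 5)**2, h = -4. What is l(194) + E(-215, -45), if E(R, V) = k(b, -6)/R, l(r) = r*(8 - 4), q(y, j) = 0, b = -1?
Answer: 33363/43 ≈ 775.88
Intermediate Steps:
l(r) = 4*r (l(r) = r*4 = 4*r)
k(c, g) = 25 (k(c, g) = (0 + 5)**2 = 5**2 = 25)
E(R, V) = 25/R
l(194) + E(-215, -45) = 4*194 + 25/(-215) = 776 + 25*(-1/215) = 776 - 5/43 = 33363/43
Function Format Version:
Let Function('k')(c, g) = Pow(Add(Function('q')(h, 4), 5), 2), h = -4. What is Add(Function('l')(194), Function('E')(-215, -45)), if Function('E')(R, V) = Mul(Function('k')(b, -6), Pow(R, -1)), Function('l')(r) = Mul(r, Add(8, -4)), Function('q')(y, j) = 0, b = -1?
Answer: Rational(33363, 43) ≈ 775.88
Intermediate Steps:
Function('l')(r) = Mul(4, r) (Function('l')(r) = Mul(r, 4) = Mul(4, r))
Function('k')(c, g) = 25 (Function('k')(c, g) = Pow(Add(0, 5), 2) = Pow(5, 2) = 25)
Function('E')(R, V) = Mul(25, Pow(R, -1))
Add(Function('l')(194), Function('E')(-215, -45)) = Add(Mul(4, 194), Mul(25, Pow(-215, -1))) = Add(776, Mul(25, Rational(-1, 215))) = Add(776, Rational(-5, 43)) = Rational(33363, 43)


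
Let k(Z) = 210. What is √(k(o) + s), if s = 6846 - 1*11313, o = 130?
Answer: 3*I*√473 ≈ 65.246*I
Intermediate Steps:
s = -4467 (s = 6846 - 11313 = -4467)
√(k(o) + s) = √(210 - 4467) = √(-4257) = 3*I*√473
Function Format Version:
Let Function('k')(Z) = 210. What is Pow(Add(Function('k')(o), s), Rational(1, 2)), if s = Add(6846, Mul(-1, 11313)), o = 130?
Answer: Mul(3, I, Pow(473, Rational(1, 2))) ≈ Mul(65.246, I)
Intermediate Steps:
s = -4467 (s = Add(6846, -11313) = -4467)
Pow(Add(Function('k')(o), s), Rational(1, 2)) = Pow(Add(210, -4467), Rational(1, 2)) = Pow(-4257, Rational(1, 2)) = Mul(3, I, Pow(473, Rational(1, 2)))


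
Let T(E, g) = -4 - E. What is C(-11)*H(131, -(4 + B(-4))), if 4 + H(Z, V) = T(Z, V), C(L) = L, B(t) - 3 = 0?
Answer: 1529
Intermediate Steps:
B(t) = 3 (B(t) = 3 + 0 = 3)
H(Z, V) = -8 - Z (H(Z, V) = -4 + (-4 - Z) = -8 - Z)
C(-11)*H(131, -(4 + B(-4))) = -11*(-8 - 1*131) = -11*(-8 - 131) = -11*(-139) = 1529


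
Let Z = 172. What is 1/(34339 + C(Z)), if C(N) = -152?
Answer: 1/34187 ≈ 2.9251e-5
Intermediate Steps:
1/(34339 + C(Z)) = 1/(34339 - 152) = 1/34187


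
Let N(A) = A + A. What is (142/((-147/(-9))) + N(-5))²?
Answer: 4096/2401 ≈ 1.7060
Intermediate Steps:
N(A) = 2*A
(142/((-147/(-9))) + N(-5))² = (142/((-147/(-9))) + 2*(-5))² = (142/((-147*(-⅑))) - 10)² = (142/(49/3) - 10)² = (142*(3/49) - 10)² = (426/49 - 10)² = (-64/49)² = 4096/2401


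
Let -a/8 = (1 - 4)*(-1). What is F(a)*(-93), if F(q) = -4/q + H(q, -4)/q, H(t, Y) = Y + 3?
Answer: -155/8 ≈ -19.375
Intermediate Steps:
H(t, Y) = 3 + Y
a = -24 (a = -8*(1 - 4)*(-1) = -(-24)*(-1) = -8*3 = -24)
F(q) = -5/q (F(q) = -4/q + (3 - 4)/q = -4/q - 1/q = -5/q)
F(a)*(-93) = -5/(-24)*(-93) = -5*(-1/24)*(-93) = (5/24)*(-93) = -155/8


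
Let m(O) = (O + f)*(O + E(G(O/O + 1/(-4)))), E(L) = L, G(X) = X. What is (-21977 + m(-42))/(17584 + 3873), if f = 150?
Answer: -26432/21457 ≈ -1.2319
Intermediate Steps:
m(O) = (150 + O)*(3/4 + O) (m(O) = (O + 150)*(O + (O/O + 1/(-4))) = (150 + O)*(O + (1 + 1*(-1/4))) = (150 + O)*(O + (1 - 1/4)) = (150 + O)*(O + 3/4) = (150 + O)*(3/4 + O))
(-21977 + m(-42))/(17584 + 3873) = (-21977 + (225/2 + (-42)**2 + (603/4)*(-42)))/(17584 + 3873) = (-21977 + (225/2 + 1764 - 12663/2))/21457 = (-21977 - 4455)*(1/21457) = -26432*1/21457 = -26432/21457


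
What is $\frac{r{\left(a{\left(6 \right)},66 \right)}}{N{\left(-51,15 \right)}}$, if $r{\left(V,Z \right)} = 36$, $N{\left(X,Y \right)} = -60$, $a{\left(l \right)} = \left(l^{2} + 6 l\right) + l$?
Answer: $- \frac{3}{5} \approx -0.6$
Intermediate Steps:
$a{\left(l \right)} = l^{2} + 7 l$
$\frac{r{\left(a{\left(6 \right)},66 \right)}}{N{\left(-51,15 \right)}} = \frac{36}{-60} = 36 \left(- \frac{1}{60}\right) = - \frac{3}{5}$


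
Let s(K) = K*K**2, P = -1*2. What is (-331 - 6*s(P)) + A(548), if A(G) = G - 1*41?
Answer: 224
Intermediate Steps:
P = -2
s(K) = K**3
A(G) = -41 + G (A(G) = G - 41 = -41 + G)
(-331 - 6*s(P)) + A(548) = (-331 - 6*(-2)**3) + (-41 + 548) = (-331 - 6*(-8)) + 507 = (-331 + 48) + 507 = -283 + 507 = 224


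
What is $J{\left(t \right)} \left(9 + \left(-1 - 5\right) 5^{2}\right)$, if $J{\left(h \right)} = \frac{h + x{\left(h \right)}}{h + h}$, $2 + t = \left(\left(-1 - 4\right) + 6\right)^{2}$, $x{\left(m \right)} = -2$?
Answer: $- \frac{423}{2} \approx -211.5$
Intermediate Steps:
$t = -1$ ($t = -2 + \left(\left(-1 - 4\right) + 6\right)^{2} = -2 + \left(-5 + 6\right)^{2} = -2 + 1^{2} = -2 + 1 = -1$)
$J{\left(h \right)} = \frac{-2 + h}{2 h}$ ($J{\left(h \right)} = \frac{h - 2}{h + h} = \frac{-2 + h}{2 h}$)
$J{\left(t \right)} \left(9 + \left(-1 - 5\right) 5^{2}\right) = \frac{-2 - 1}{2 \left(-1\right)} \left(9 + \left(-1 - 5\right) 5^{2}\right) = \frac{1}{2} \left(-1\right) \left(-3\right) \left(9 + \left(-1 - 5\right) 25\right) = \frac{3 \left(9 - 150\right)}{2} = \frac{3}{2} \left(-141\right) = - \frac{423}{2}$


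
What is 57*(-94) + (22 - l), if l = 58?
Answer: -5394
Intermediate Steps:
57*(-94) + (22 - l) = 57*(-94) + (22 - 1*58) = -5358 + (22 - 58) = -5358 - 36 = -5394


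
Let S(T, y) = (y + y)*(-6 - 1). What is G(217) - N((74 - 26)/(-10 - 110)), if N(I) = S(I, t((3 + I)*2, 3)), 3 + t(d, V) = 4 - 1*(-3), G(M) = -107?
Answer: -51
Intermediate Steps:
t(d, V) = 4 (t(d, V) = -3 + (4 - 1*(-3)) = -3 + (4 + 3) = -3 + 7 = 4)
S(T, y) = -14*y (S(T, y) = (2*y)*(-7) = -14*y)
N(I) = -56 (N(I) = -14*4 = -56)
G(217) - N((74 - 26)/(-10 - 110)) = -107 - 1*(-56) = -107 + 56 = -51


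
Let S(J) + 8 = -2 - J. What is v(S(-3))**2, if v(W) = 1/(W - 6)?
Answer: 1/169 ≈ 0.0059172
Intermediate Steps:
S(J) = -10 - J (S(J) = -8 + (-2 - J) = -10 - J)
v(W) = 1/(-6 + W)
v(S(-3))**2 = (1/(-6 + (-10 - 1*(-3))))**2 = (1/(-6 + (-10 + 3)))**2 = (1/(-6 - 7))**2 = (1/(-13))**2 = (-1/13)**2 = 1/169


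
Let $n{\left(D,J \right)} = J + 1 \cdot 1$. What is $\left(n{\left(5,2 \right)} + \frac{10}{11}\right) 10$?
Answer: $\frac{430}{11} \approx 39.091$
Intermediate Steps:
$n{\left(D,J \right)} = 1 + J$ ($n{\left(D,J \right)} = J + 1 = 1 + J$)
$\left(n{\left(5,2 \right)} + \frac{10}{11}\right) 10 = \left(\left(1 + 2\right) + \frac{10}{11}\right) 10 = \left(3 + 10 \cdot \frac{1}{11}\right) 10 = \left(3 + \frac{10}{11}\right) 10 = \frac{43}{11} \cdot 10 = \frac{430}{11}$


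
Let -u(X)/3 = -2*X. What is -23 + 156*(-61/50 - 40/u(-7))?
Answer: -11331/175 ≈ -64.749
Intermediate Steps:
u(X) = 6*X (u(X) = -(-6)*X = 6*X)
-23 + 156*(-61/50 - 40/u(-7)) = -23 + 156*(-61/50 - 40/(6*(-7))) = -23 + 156*(-61*1/50 - 40/(-42)) = -23 + 156*(-61/50 - 40*(-1/42)) = -23 + 156*(-61/50 + 20/21) = -23 + 156*(-281/1050) = -23 - 7306/175 = -11331/175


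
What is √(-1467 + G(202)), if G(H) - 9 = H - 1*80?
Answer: 2*I*√334 ≈ 36.551*I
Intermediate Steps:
G(H) = -71 + H (G(H) = 9 + (H - 1*80) = 9 + (H - 80) = 9 + (-80 + H) = -71 + H)
√(-1467 + G(202)) = √(-1467 + (-71 + 202)) = √(-1467 + 131) = √(-1336) = 2*I*√334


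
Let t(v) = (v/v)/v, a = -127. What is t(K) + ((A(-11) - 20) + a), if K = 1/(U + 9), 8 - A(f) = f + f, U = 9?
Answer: -99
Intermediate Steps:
A(f) = 8 - 2*f (A(f) = 8 - (f + f) = 8 - 2*f)
K = 1/18 (K = 1/(9 + 9) = 1/18 ≈ 0.055556)
t(v) = 1/v
t(K) + ((A(-11) - 20) + a) = 1/(1/18) + (((8 - 2*(-11)) - 20) - 127) = 18 + (((8 + 22) - 20) - 127) = 18 + ((30 - 20) - 127) = 18 + (10 - 127) = 18 - 117 = -99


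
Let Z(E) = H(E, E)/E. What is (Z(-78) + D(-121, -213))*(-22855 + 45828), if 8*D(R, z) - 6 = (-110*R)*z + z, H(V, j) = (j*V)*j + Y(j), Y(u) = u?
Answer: -64015573961/8 ≈ -8.0019e+9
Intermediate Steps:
H(V, j) = j + V*j² (H(V, j) = (j*V)*j + j = (V*j)*j + j = V*j² + j = j + V*j²)
D(R, z) = ¾ + z/8 - 55*R*z/4 (D(R, z) = ¾ + ((-110*R)*z + z)/8 = ¾ + (-110*R*z + z)/8 = ¾ + (z - 110*R*z)/8 = ¾ + (z/8 - 55*R*z/4) = ¾ + z/8 - 55*R*z/4)
Z(E) = 1 + E² (Z(E) = (E*(1 + E*E))/E = (E*(1 + E²))/E = 1 + E²)
(Z(-78) + D(-121, -213))*(-22855 + 45828) = ((1 + (-78)²) + (¾ + (⅛)*(-213) - 55/4*(-121)*(-213)))*(-22855 + 45828) = ((1 + 6084) + (¾ - 213/8 - 1417515/4))*22973 = (6085 - 2835237/8)*22973 = -2786557/8*22973 = -64015573961/8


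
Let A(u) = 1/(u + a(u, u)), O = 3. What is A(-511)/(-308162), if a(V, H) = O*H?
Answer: 1/629883128 ≈ 1.5876e-9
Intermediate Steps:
a(V, H) = 3*H
A(u) = 1/(4*u) (A(u) = 1/(u + 3*u) = 1/(4*u))
A(-511)/(-308162) = ((¼)/(-511))/(-308162) = ((¼)*(-1/511))*(-1/308162) = -1/2044*(-1/308162) = 1/629883128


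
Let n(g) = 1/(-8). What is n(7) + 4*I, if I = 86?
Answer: 2751/8 ≈ 343.88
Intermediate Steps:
n(g) = -⅛
n(7) + 4*I = -⅛ + 4*86 = -⅛ + 344 = 2751/8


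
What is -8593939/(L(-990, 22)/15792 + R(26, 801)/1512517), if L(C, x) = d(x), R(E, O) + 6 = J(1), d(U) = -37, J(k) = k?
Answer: 205271977753839696/56042089 ≈ 3.6628e+9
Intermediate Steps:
R(E, O) = -5 (R(E, O) = -6 + 1 = -5)
L(C, x) = -37
-8593939/(L(-990, 22)/15792 + R(26, 801)/1512517) = -8593939/(-37/15792 - 5/1512517) = -8593939/(-56042089/23885668464) = -8593939*(-23885668464/56042089) = 205271977753839696/56042089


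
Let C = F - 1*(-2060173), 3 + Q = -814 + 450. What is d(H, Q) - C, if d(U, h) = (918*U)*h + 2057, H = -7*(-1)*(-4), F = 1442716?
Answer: 5932536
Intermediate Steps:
H = -28 (H = 7*(-4) = -28)
Q = -367 (Q = -3 + (-814 + 450) = -3 - 364 = -367)
C = 3502889 (C = 1442716 - 1*(-2060173) = 1442716 + 2060173 = 3502889)
d(U, h) = 2057 + 918*U*h (d(U, h) = 918*U*h + 2057 = 2057 + 918*U*h)
d(H, Q) - C = (2057 + 918*(-28)*(-367)) - 1*3502889 = (2057 + 9433368) - 3502889 = 9435425 - 3502889 = 5932536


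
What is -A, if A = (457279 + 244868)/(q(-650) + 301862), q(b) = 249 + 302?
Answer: -702147/302413 ≈ -2.3218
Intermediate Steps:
q(b) = 551
A = 702147/302413 (A = (457279 + 244868)/(551 + 301862) = 702147/302413 ≈ 2.3218)
-A = -1*702147/302413 = -702147/302413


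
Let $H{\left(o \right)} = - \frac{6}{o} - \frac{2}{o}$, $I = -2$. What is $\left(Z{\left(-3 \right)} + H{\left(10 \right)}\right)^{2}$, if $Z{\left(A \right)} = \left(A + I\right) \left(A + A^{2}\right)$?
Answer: $\frac{23716}{25} \approx 948.64$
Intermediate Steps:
$H{\left(o \right)} = - \frac{8}{o}$
$Z{\left(A \right)} = \left(-2 + A\right) \left(A + A^{2}\right)$ ($Z{\left(A \right)} = \left(A - 2\right) \left(A + A^{2}\right) = \left(-2 + A\right) \left(A + A^{2}\right)$)
$\left(Z{\left(-3 \right)} + H{\left(10 \right)}\right)^{2} = \left(- 3 \left(-2 + \left(-3\right)^{2} - -3\right) - \frac{8}{10}\right)^{2} = \left(- 3 \left(-2 + 9 + 3\right) - \frac{4}{5}\right)^{2} = \left(\left(-3\right) 10 - \frac{4}{5}\right)^{2} = \left(-30 - \frac{4}{5}\right)^{2} = \left(- \frac{154}{5}\right)^{2} = \frac{23716}{25}$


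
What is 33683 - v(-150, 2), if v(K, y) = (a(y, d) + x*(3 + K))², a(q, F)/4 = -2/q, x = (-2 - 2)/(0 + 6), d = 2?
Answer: 24847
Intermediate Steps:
x = -⅔ (x = -4/6 = -4*⅙ = -⅔ ≈ -0.66667)
a(q, F) = -8/q (a(q, F) = 4*(-2/q) = -8/q)
v(K, y) = (-2 - 8/y - 2*K/3)² (v(K, y) = (-8/y - 2*(3 + K)/3)² = (-8/y + (-2 - 2*K/3))² = (-2 - 8/y - 2*K/3)²)
33683 - v(-150, 2) = 33683 - 4*(12 + 2*(3 - 150))²/(9*2²) = 33683 - 4*(12 + 2*(-147))²/(9*4) = 33683 - 4*(12 - 294)²/(9*4) = 33683 - 4*(-282)²/(9*4) = 33683 - 4*79524/(9*4) = 33683 - 1*8836 = 33683 - 8836 = 24847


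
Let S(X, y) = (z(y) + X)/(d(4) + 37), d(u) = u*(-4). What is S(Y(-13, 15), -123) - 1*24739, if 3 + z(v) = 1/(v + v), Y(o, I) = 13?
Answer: -127799215/5166 ≈ -24739.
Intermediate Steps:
d(u) = -4*u
z(v) = -3 + 1/(2*v) (z(v) = -3 + 1/(v + v) = -3 + 1/(2*v))
S(X, y) = -⅐ + X/21 + 1/(42*y) (S(X, y) = ((-3 + 1/(2*y)) + X)/(-4*4 + 37) = (-3 + X + 1/(2*y))/(-16 + 37) = (-3 + X + 1/(2*y))/21 = (-3 + X + 1/(2*y))*(1/21) = -⅐ + X/21 + 1/(42*y))
S(Y(-13, 15), -123) - 1*24739 = (-⅐ + (1/21)*13 + (1/42)/(-123)) - 1*24739 = (-⅐ + 13/21 + (1/42)*(-1/123)) - 24739 = (-⅐ + 13/21 - 1/5166) - 24739 = 2459/5166 - 24739 = -127799215/5166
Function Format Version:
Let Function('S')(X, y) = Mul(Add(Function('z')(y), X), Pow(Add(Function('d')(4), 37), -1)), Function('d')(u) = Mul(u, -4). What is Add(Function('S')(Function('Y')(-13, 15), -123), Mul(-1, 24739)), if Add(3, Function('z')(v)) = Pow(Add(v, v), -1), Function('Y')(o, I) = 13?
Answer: Rational(-127799215, 5166) ≈ -24739.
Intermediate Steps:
Function('d')(u) = Mul(-4, u)
Function('z')(v) = Add(-3, Mul(Rational(1, 2), Pow(v, -1))) (Function('z')(v) = Add(-3, Pow(Add(v, v), -1)) = Add(-3, Pow(Mul(2, v), -1)) = Add(-3, Mul(Rational(1, 2), Pow(v, -1))))
Function('S')(X, y) = Add(Rational(-1, 7), Mul(Rational(1, 21), X), Mul(Rational(1, 42), Pow(y, -1))) (Function('S')(X, y) = Mul(Add(Add(-3, Mul(Rational(1, 2), Pow(y, -1))), X), Pow(Add(Mul(-4, 4), 37), -1)) = Mul(Add(-3, X, Mul(Rational(1, 2), Pow(y, -1))), Pow(Add(-16, 37), -1)) = Mul(Add(-3, X, Mul(Rational(1, 2), Pow(y, -1))), Pow(21, -1)) = Mul(Add(-3, X, Mul(Rational(1, 2), Pow(y, -1))), Rational(1, 21)) = Add(Rational(-1, 7), Mul(Rational(1, 21), X), Mul(Rational(1, 42), Pow(y, -1))))
Add(Function('S')(Function('Y')(-13, 15), -123), Mul(-1, 24739)) = Add(Add(Rational(-1, 7), Mul(Rational(1, 21), 13), Mul(Rational(1, 42), Pow(-123, -1))), Mul(-1, 24739)) = Add(Add(Rational(-1, 7), Rational(13, 21), Mul(Rational(1, 42), Rational(-1, 123))), -24739) = Add(Add(Rational(-1, 7), Rational(13, 21), Rational(-1, 5166)), -24739) = Add(Rational(2459, 5166), -24739) = Rational(-127799215, 5166)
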